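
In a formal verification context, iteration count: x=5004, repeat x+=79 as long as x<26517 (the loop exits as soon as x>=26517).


Step 1: x goes from 5004 toward 26517 by 79; the body runs while x<26517, so iterations = ceil((bound-start)/step)
Step 2: Distance=21513
Step 3: ceil(21513/79)=273

273


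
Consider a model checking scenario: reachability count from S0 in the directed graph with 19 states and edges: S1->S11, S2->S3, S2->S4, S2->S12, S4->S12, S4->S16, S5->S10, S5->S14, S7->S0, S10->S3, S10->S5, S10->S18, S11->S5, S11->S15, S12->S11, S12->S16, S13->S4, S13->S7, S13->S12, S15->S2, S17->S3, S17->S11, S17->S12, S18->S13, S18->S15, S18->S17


BFS from S0:
  layer 0: {S0}
Reachable set: {S0}
Count = 1

1


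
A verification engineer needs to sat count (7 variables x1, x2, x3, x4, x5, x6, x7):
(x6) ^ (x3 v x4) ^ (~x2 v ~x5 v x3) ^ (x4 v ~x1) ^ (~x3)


CNF with 5 clauses over 7 vars (128 assignments).
An assignment satisfies CNF iff every clause has >=1 true literal.
Check each row (bits = x1,x2,x3,x4,x5,x6,x7; clause T/F shown):
  row 0 [0000000]: clauses=FFTTT -> 0
  row 1 [0000001]: clauses=FFTTT -> 0
  row 2 [0000010]: clauses=TFTTT -> 0
  row 3 [0000011]: clauses=TFTTT -> 0
  row 4 [0000100]: clauses=FFTTT -> 0
  (every remaining row is evaluated the same way; all 128 results are listed next)
Full result column, 8 rows per line (x1,x2,x3,x4 fixed per line; x5,x6,x7 runs 000..111 left to right):
  rows 0-7 [x1,x2,x3,x4=0000]: 00000000  (ones: 0)
  rows 8-15 [x1,x2,x3,x4=0001]: 00110011  (ones: 4)
  rows 16-23 [x1,x2,x3,x4=0010]: 00000000  (ones: 0)
  rows 24-31 [x1,x2,x3,x4=0011]: 00000000  (ones: 0)
  rows 32-39 [x1,x2,x3,x4=0100]: 00000000  (ones: 0)
  rows 40-47 [x1,x2,x3,x4=0101]: 00110000  (ones: 2)
  rows 48-55 [x1,x2,x3,x4=0110]: 00000000  (ones: 0)
  rows 56-63 [x1,x2,x3,x4=0111]: 00000000  (ones: 0)
  rows 64-71 [x1,x2,x3,x4=1000]: 00000000  (ones: 0)
  rows 72-79 [x1,x2,x3,x4=1001]: 00110011  (ones: 4)
  rows 80-87 [x1,x2,x3,x4=1010]: 00000000  (ones: 0)
  rows 88-95 [x1,x2,x3,x4=1011]: 00000000  (ones: 0)
  rows 96-103 [x1,x2,x3,x4=1100]: 00000000  (ones: 0)
  rows 104-111 [x1,x2,x3,x4=1101]: 00110000  (ones: 2)
  rows 112-119 [x1,x2,x3,x4=1110]: 00000000  (ones: 0)
  rows 120-127 [x1,x2,x3,x4=1111]: 00000000  (ones: 0)
Satisfying assignments = 0+4+0+0+0+2+0+0+0+4+0+0+0+2+0+0 = 12

12


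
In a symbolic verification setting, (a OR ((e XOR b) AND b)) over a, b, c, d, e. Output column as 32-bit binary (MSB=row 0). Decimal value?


Formula: (a OR ((e XOR b) AND b)) over a, b, c, d, e (32 rows)
Evaluate each row (bits = a,b,c,d,e, MSB first):
  row 0 [00000]: (0 OR ((0 XOR 0) AND 0)) -> 0
  row 1 [00001]: (0 OR ((1 XOR 0) AND 0)) -> 0
  row 2 [00010]: (0 OR ((0 XOR 0) AND 0)) -> 0
  row 3 [00011]: (0 OR ((1 XOR 0) AND 0)) -> 0
  row 4 [00100]: (0 OR ((0 XOR 0) AND 0)) -> 0
  row 5 [00101]: (0 OR ((1 XOR 0) AND 0)) -> 0
  row 6 [00110]: (0 OR ((0 XOR 0) AND 0)) -> 0
  row 7 [00111]: (0 OR ((1 XOR 0) AND 0)) -> 0
  row 8 [01000]: (0 OR ((0 XOR 1) AND 1)) -> 1
  row 9 [01001]: (0 OR ((1 XOR 1) AND 1)) -> 0
  row 10 [01010]: (0 OR ((0 XOR 1) AND 1)) -> 1
  row 11 [01011]: (0 OR ((1 XOR 1) AND 1)) -> 0
  row 12 [01100]: (0 OR ((0 XOR 1) AND 1)) -> 1
  row 13 [01101]: (0 OR ((1 XOR 1) AND 1)) -> 0
  row 14 [01110]: (0 OR ((0 XOR 1) AND 1)) -> 1
  row 15 [01111]: (0 OR ((1 XOR 1) AND 1)) -> 0
  row 16 [10000]: (1 OR ((0 XOR 0) AND 0)) -> 1
  row 17 [10001]: (1 OR ((1 XOR 0) AND 0)) -> 1
  row 18 [10010]: (1 OR ((0 XOR 0) AND 0)) -> 1
  row 19 [10011]: (1 OR ((1 XOR 0) AND 0)) -> 1
  row 20 [10100]: (1 OR ((0 XOR 0) AND 0)) -> 1
  row 21 [10101]: (1 OR ((1 XOR 0) AND 0)) -> 1
  row 22 [10110]: (1 OR ((0 XOR 0) AND 0)) -> 1
  row 23 [10111]: (1 OR ((1 XOR 0) AND 0)) -> 1
  row 24 [11000]: (1 OR ((0 XOR 1) AND 1)) -> 1
  row 25 [11001]: (1 OR ((1 XOR 1) AND 1)) -> 1
  row 26 [11010]: (1 OR ((0 XOR 1) AND 1)) -> 1
  row 27 [11011]: (1 OR ((1 XOR 1) AND 1)) -> 1
  row 28 [11100]: (1 OR ((0 XOR 1) AND 1)) -> 1
  row 29 [11101]: (1 OR ((1 XOR 1) AND 1)) -> 1
  row 30 [11110]: (1 OR ((0 XOR 1) AND 1)) -> 1
  row 31 [11111]: (1 OR ((1 XOR 1) AND 1)) -> 1
Full result column, 4 rows per line (a,b,c fixed per line; d,e runs 00..11 left to right):
  rows 0-3 [a,b,c=000]: 0000  = hex 0
  rows 4-7 [a,b,c=001]: 0000  = hex 0
  rows 8-11 [a,b,c=010]: 1010  = hex A
  rows 12-15 [a,b,c=011]: 1010  = hex A
  rows 16-19 [a,b,c=100]: 1111  = hex F
  rows 20-23 [a,b,c=101]: 1111  = hex F
  rows 24-27 [a,b,c=110]: 1111  = hex F
  rows 28-31 [a,b,c=111]: 1111  = hex F
Output column (row 0 .. row 31) = 00000000101010101111111111111111
Output column grouped in 4s = 0000 0000 1010 1010 1111 1111 1111 1111 = 0x00AAFFFF
Convert to decimal digit by digit (value = value*16 + digit):
  0 -> 0
  0*16 + 0 = 0
  0*16 + 10 (A) = 10
  10*16 + 10 (A) = 170
  170*16 + 15 (F) = 2735
  2735*16 + 15 (F) = 43775
  43775*16 + 15 (F) = 700415
  700415*16 + 15 (F) = 11206655
Decimal = 11206655

11206655


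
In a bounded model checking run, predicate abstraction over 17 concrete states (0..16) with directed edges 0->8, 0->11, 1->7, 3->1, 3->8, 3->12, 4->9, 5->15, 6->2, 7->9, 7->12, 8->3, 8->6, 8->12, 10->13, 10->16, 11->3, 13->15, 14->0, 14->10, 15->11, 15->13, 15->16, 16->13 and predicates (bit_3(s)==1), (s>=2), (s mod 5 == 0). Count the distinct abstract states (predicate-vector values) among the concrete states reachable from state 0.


BFS from 0:
Concrete reachable: {0, 1, 2, 3, 6, 7, 8, 9, 11, 12}
Abstract via predicates (bit_3(s)==1), (s>=2), (s mod 5 == 0):
  (0,0,0) <- {1}
  (0,0,1) <- {0}
  (0,1,0) <- {2, 3, 6, 7}
  (1,1,0) <- {8, 9, 11, 12}
Distinct abstract states = 4

4


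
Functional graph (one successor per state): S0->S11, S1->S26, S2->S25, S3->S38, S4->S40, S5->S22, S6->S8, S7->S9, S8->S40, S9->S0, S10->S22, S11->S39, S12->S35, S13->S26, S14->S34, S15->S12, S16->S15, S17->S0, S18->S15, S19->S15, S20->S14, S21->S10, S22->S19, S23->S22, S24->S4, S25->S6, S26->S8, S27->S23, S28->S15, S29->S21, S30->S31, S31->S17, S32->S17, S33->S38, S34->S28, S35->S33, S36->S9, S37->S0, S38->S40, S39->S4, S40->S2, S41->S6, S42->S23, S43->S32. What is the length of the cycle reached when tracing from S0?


Trace from S0 until a state repeats:
  S0 -> S11 -> S39 -> S4 -> S40 -> S2 -> S25 -> S6 -> S8 -> S40
S40 first seen at step 4, revisited at step 9.
Cycle length = 9 - 4 = 5

5


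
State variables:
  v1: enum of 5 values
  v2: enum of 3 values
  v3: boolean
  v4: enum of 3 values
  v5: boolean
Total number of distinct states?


State space = product of domain sizes of all variables.
Domain sizes:
  v1 (enum of 5 values): 5
  v2 (enum of 3 values): 3
  v3 (boolean): 2
  v4 (enum of 3 values): 3
  v5 (boolean): 2
Product = 5 * 3 * 2 * 3 * 2 = 180

180


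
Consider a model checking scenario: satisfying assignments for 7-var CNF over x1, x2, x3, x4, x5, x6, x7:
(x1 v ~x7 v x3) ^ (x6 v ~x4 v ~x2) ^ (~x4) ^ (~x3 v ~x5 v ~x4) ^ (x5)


CNF with 5 clauses over 7 vars (128 assignments).
An assignment satisfies CNF iff every clause has >=1 true literal.
Check each row (bits = x1,x2,x3,x4,x5,x6,x7; clause T/F shown):
  row 0 [0000000]: clauses=TTTTF -> 0
  row 1 [0000001]: clauses=FTTTF -> 0
  row 2 [0000010]: clauses=TTTTF -> 0
  row 3 [0000011]: clauses=FTTTF -> 0
  row 4 [0000100]: clauses=TTTTT -> 1
  (every remaining row is evaluated the same way; all 128 results are listed next)
Full result column, 8 rows per line (x1,x2,x3,x4 fixed per line; x5,x6,x7 runs 000..111 left to right):
  rows 0-7 [x1,x2,x3,x4=0000]: 00001010  (ones: 2)
  rows 8-15 [x1,x2,x3,x4=0001]: 00000000  (ones: 0)
  rows 16-23 [x1,x2,x3,x4=0010]: 00001111  (ones: 4)
  rows 24-31 [x1,x2,x3,x4=0011]: 00000000  (ones: 0)
  rows 32-39 [x1,x2,x3,x4=0100]: 00001010  (ones: 2)
  rows 40-47 [x1,x2,x3,x4=0101]: 00000000  (ones: 0)
  rows 48-55 [x1,x2,x3,x4=0110]: 00001111  (ones: 4)
  rows 56-63 [x1,x2,x3,x4=0111]: 00000000  (ones: 0)
  rows 64-71 [x1,x2,x3,x4=1000]: 00001111  (ones: 4)
  rows 72-79 [x1,x2,x3,x4=1001]: 00000000  (ones: 0)
  rows 80-87 [x1,x2,x3,x4=1010]: 00001111  (ones: 4)
  rows 88-95 [x1,x2,x3,x4=1011]: 00000000  (ones: 0)
  rows 96-103 [x1,x2,x3,x4=1100]: 00001111  (ones: 4)
  rows 104-111 [x1,x2,x3,x4=1101]: 00000000  (ones: 0)
  rows 112-119 [x1,x2,x3,x4=1110]: 00001111  (ones: 4)
  rows 120-127 [x1,x2,x3,x4=1111]: 00000000  (ones: 0)
Satisfying assignments = 2+0+4+0+2+0+4+0+4+0+4+0+4+0+4+0 = 28

28


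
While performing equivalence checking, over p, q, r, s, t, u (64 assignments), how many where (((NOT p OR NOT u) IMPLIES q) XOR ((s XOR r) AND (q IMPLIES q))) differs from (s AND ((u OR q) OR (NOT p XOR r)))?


F1 = (((NOT p OR NOT u) IMPLIES q) XOR ((s XOR r) AND (q IMPLIES q)))
F2 = (s AND ((u OR q) OR (NOT p XOR r)))
Evaluate both on each of 64 rows (bits = p,q,r,s,t,u):
  row 0 [000000]: F1=0 F2=0 -> 0
  row 1 [000001]: F1=0 F2=0 -> 0
  row 2 [000010]: F1=0 F2=0 -> 0
  row 3 [000011]: F1=0 F2=0 -> 0
  row 4 [000100]: F1=1 F2=1 -> 0
  (every remaining row is evaluated the same way; all 64 results are listed next)
Full result column, 8 rows per line (p,q,r fixed per line; s,t,u runs 000..111 left to right):
  rows 0-7 [p,q,r=000]: 00000000  (ones: 0)
  rows 8-15 [p,q,r=001]: 11110101  (ones: 6)
  rows 16-23 [p,q,r=010]: 11111111  (ones: 8)
  rows 24-31 [p,q,r=011]: 00000000  (ones: 0)
  rows 32-39 [p,q,r=100]: 01011111  (ones: 6)
  rows 40-47 [p,q,r=101]: 10101010  (ones: 4)
  rows 48-55 [p,q,r=110]: 11111111  (ones: 8)
  rows 56-63 [p,q,r=111]: 00000000  (ones: 0)
Disagreements = 0+6+8+0+6+4+8+0 = 32

32


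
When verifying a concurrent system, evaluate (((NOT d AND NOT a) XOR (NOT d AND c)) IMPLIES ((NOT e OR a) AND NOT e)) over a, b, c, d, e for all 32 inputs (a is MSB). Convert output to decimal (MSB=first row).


Formula: (((NOT d AND NOT a) XOR (NOT d AND c)) IMPLIES ((NOT e OR a) AND NOT e)) over a, b, c, d, e (32 rows)
Evaluate each row (bits = a,b,c,d,e, MSB first):
  row 0 [00000]: (((NOT 0 AND NOT 0) XOR (NOT 0 AND 0)) IMPLIES ((NOT 0 OR 0) AND NOT 0)) -> 1
  row 1 [00001]: (((NOT 0 AND NOT 0) XOR (NOT 0 AND 0)) IMPLIES ((NOT 1 OR 0) AND NOT 1)) -> 0
  row 2 [00010]: (((NOT 1 AND NOT 0) XOR (NOT 1 AND 0)) IMPLIES ((NOT 0 OR 0) AND NOT 0)) -> 1
  row 3 [00011]: (((NOT 1 AND NOT 0) XOR (NOT 1 AND 0)) IMPLIES ((NOT 1 OR 0) AND NOT 1)) -> 1
  row 4 [00100]: (((NOT 0 AND NOT 0) XOR (NOT 0 AND 1)) IMPLIES ((NOT 0 OR 0) AND NOT 0)) -> 1
  row 5 [00101]: (((NOT 0 AND NOT 0) XOR (NOT 0 AND 1)) IMPLIES ((NOT 1 OR 0) AND NOT 1)) -> 1
  row 6 [00110]: (((NOT 1 AND NOT 0) XOR (NOT 1 AND 1)) IMPLIES ((NOT 0 OR 0) AND NOT 0)) -> 1
  row 7 [00111]: (((NOT 1 AND NOT 0) XOR (NOT 1 AND 1)) IMPLIES ((NOT 1 OR 0) AND NOT 1)) -> 1
  row 8 [01000]: (((NOT 0 AND NOT 0) XOR (NOT 0 AND 0)) IMPLIES ((NOT 0 OR 0) AND NOT 0)) -> 1
  row 9 [01001]: (((NOT 0 AND NOT 0) XOR (NOT 0 AND 0)) IMPLIES ((NOT 1 OR 0) AND NOT 1)) -> 0
  row 10 [01010]: (((NOT 1 AND NOT 0) XOR (NOT 1 AND 0)) IMPLIES ((NOT 0 OR 0) AND NOT 0)) -> 1
  row 11 [01011]: (((NOT 1 AND NOT 0) XOR (NOT 1 AND 0)) IMPLIES ((NOT 1 OR 0) AND NOT 1)) -> 1
  row 12 [01100]: (((NOT 0 AND NOT 0) XOR (NOT 0 AND 1)) IMPLIES ((NOT 0 OR 0) AND NOT 0)) -> 1
  row 13 [01101]: (((NOT 0 AND NOT 0) XOR (NOT 0 AND 1)) IMPLIES ((NOT 1 OR 0) AND NOT 1)) -> 1
  row 14 [01110]: (((NOT 1 AND NOT 0) XOR (NOT 1 AND 1)) IMPLIES ((NOT 0 OR 0) AND NOT 0)) -> 1
  row 15 [01111]: (((NOT 1 AND NOT 0) XOR (NOT 1 AND 1)) IMPLIES ((NOT 1 OR 0) AND NOT 1)) -> 1
  row 16 [10000]: (((NOT 0 AND NOT 1) XOR (NOT 0 AND 0)) IMPLIES ((NOT 0 OR 1) AND NOT 0)) -> 1
  row 17 [10001]: (((NOT 0 AND NOT 1) XOR (NOT 0 AND 0)) IMPLIES ((NOT 1 OR 1) AND NOT 1)) -> 1
  row 18 [10010]: (((NOT 1 AND NOT 1) XOR (NOT 1 AND 0)) IMPLIES ((NOT 0 OR 1) AND NOT 0)) -> 1
  row 19 [10011]: (((NOT 1 AND NOT 1) XOR (NOT 1 AND 0)) IMPLIES ((NOT 1 OR 1) AND NOT 1)) -> 1
  row 20 [10100]: (((NOT 0 AND NOT 1) XOR (NOT 0 AND 1)) IMPLIES ((NOT 0 OR 1) AND NOT 0)) -> 1
  row 21 [10101]: (((NOT 0 AND NOT 1) XOR (NOT 0 AND 1)) IMPLIES ((NOT 1 OR 1) AND NOT 1)) -> 0
  row 22 [10110]: (((NOT 1 AND NOT 1) XOR (NOT 1 AND 1)) IMPLIES ((NOT 0 OR 1) AND NOT 0)) -> 1
  row 23 [10111]: (((NOT 1 AND NOT 1) XOR (NOT 1 AND 1)) IMPLIES ((NOT 1 OR 1) AND NOT 1)) -> 1
  row 24 [11000]: (((NOT 0 AND NOT 1) XOR (NOT 0 AND 0)) IMPLIES ((NOT 0 OR 1) AND NOT 0)) -> 1
  row 25 [11001]: (((NOT 0 AND NOT 1) XOR (NOT 0 AND 0)) IMPLIES ((NOT 1 OR 1) AND NOT 1)) -> 1
  row 26 [11010]: (((NOT 1 AND NOT 1) XOR (NOT 1 AND 0)) IMPLIES ((NOT 0 OR 1) AND NOT 0)) -> 1
  row 27 [11011]: (((NOT 1 AND NOT 1) XOR (NOT 1 AND 0)) IMPLIES ((NOT 1 OR 1) AND NOT 1)) -> 1
  row 28 [11100]: (((NOT 0 AND NOT 1) XOR (NOT 0 AND 1)) IMPLIES ((NOT 0 OR 1) AND NOT 0)) -> 1
  row 29 [11101]: (((NOT 0 AND NOT 1) XOR (NOT 0 AND 1)) IMPLIES ((NOT 1 OR 1) AND NOT 1)) -> 0
  row 30 [11110]: (((NOT 1 AND NOT 1) XOR (NOT 1 AND 1)) IMPLIES ((NOT 0 OR 1) AND NOT 0)) -> 1
  row 31 [11111]: (((NOT 1 AND NOT 1) XOR (NOT 1 AND 1)) IMPLIES ((NOT 1 OR 1) AND NOT 1)) -> 1
Full result column, 4 rows per line (a,b,c fixed per line; d,e runs 00..11 left to right):
  rows 0-3 [a,b,c=000]: 1011  = hex B
  rows 4-7 [a,b,c=001]: 1111  = hex F
  rows 8-11 [a,b,c=010]: 1011  = hex B
  rows 12-15 [a,b,c=011]: 1111  = hex F
  rows 16-19 [a,b,c=100]: 1111  = hex F
  rows 20-23 [a,b,c=101]: 1011  = hex B
  rows 24-27 [a,b,c=110]: 1111  = hex F
  rows 28-31 [a,b,c=111]: 1011  = hex B
Output column (row 0 .. row 31) = 10111111101111111111101111111011
Output column grouped in 4s = 1011 1111 1011 1111 1111 1011 1111 1011 = 0xBFBFFBFB
Convert to decimal digit by digit (value = value*16 + digit):
  B -> 11
  11*16 + 15 (F) = 191
  191*16 + 11 (B) = 3067
  3067*16 + 15 (F) = 49087
  49087*16 + 15 (F) = 785407
  785407*16 + 11 (B) = 12566523
  12566523*16 + 15 (F) = 201064383
  201064383*16 + 11 (B) = 3217030139
Decimal = 3217030139

3217030139


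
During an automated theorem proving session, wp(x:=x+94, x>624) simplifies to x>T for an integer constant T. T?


Formula: wp(x:=E, P) = P[E/x] (substitute E for x in postcondition)
Step 1: Postcondition: x>624
Step 2: Substitute x+94 for x: x+94>624
Step 3: Solve for x: x > 624-94 = 530

530


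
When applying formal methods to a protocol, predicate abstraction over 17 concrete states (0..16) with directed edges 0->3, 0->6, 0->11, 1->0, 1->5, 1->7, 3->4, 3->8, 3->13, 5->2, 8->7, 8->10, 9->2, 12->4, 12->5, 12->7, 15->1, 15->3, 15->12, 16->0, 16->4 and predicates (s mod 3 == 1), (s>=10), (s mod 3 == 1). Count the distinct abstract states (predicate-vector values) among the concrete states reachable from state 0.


BFS from 0:
Concrete reachable: {0, 3, 4, 6, 7, 8, 10, 11, 13}
Abstract via predicates (s mod 3 == 1), (s>=10), (s mod 3 == 1):
  (0,0,0) <- {0, 3, 6, 8}
  (0,1,0) <- {11}
  (1,0,1) <- {4, 7}
  (1,1,1) <- {10, 13}
Distinct abstract states = 4

4


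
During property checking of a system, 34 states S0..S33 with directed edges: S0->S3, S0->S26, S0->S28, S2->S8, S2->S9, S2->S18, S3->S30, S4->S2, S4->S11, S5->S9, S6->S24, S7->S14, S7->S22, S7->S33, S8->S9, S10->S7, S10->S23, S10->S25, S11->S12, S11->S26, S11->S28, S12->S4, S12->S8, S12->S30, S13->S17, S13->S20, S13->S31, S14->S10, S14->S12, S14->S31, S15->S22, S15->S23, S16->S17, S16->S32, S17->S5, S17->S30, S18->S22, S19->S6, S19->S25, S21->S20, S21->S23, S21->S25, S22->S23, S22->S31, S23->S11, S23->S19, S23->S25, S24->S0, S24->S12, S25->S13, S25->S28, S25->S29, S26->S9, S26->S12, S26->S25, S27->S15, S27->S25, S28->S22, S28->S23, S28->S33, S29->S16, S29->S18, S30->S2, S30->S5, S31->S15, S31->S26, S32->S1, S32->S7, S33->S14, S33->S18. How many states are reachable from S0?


BFS from S0:
  layer 0: {S0}
  layer 1: {S3, S26, S28}
  layer 2: {S9, S12, S22, S23, S25, S30, S33}
  layer 3: {S2, S4, S5, S8, S11, S13, S14, S18, S19, S29, S31}
  layer 4: {S6, S10, S15, S16, S17, S20}
  layer 5: {S7, S24, S32}
  layer 6: {S1}
Reachable set: {S0, S1, S2, S3, S4, S5, S6, S7, S8, S9, S10, S11, S12, S13, S14, S15, S16, S17, S18, S19, S20, S22, S23, S24, S25, S26, S28, S29, S30, S31, S32, S33}
Count = 32

32


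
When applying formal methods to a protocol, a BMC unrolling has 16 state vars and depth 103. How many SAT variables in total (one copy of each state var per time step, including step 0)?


BMC unrolls to depth k, creating one copy of each state var for steps 0..k.
Step count = 103 + 1 = 104 (steps 0 through 103)
Vars per step = 16
Total = 16 * 104 = 1664

1664


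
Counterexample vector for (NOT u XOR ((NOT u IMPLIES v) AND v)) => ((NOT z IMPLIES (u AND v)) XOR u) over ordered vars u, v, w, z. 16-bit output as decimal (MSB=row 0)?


F1 = (NOT u XOR ((NOT u IMPLIES v) AND v))
F2 = ((NOT z IMPLIES (u AND v)) XOR u)
Counterexample to F1=>F2 is where F1=1 and F2=0.
Evaluate each row (bits = u,v,w,z, MSB first):
  row 0 [0000]: F1=1 F2=0 -> F1&~F2 -> 1
  row 1 [0001]: F1=1 F2=1 -> F1&~F2 -> 0
  row 2 [0010]: F1=1 F2=0 -> F1&~F2 -> 1
  row 3 [0011]: F1=1 F2=1 -> F1&~F2 -> 0
  row 4 [0100]: F1=0 F2=0 -> F1&~F2 -> 0
  row 5 [0101]: F1=0 F2=1 -> F1&~F2 -> 0
  row 6 [0110]: F1=0 F2=0 -> F1&~F2 -> 0
  row 7 [0111]: F1=0 F2=1 -> F1&~F2 -> 0
  row 8 [1000]: F1=0 F2=1 -> F1&~F2 -> 0
  row 9 [1001]: F1=0 F2=0 -> F1&~F2 -> 0
  row 10 [1010]: F1=0 F2=1 -> F1&~F2 -> 0
  row 11 [1011]: F1=0 F2=0 -> F1&~F2 -> 0
  row 12 [1100]: F1=1 F2=0 -> F1&~F2 -> 1
  row 13 [1101]: F1=1 F2=0 -> F1&~F2 -> 1
  row 14 [1110]: F1=1 F2=0 -> F1&~F2 -> 1
  row 15 [1111]: F1=1 F2=0 -> F1&~F2 -> 1
Full result column, 4 rows per line (u,v fixed per line; w,z runs 00..11 left to right):
  rows 0-3 [u,v=00]: 1010  = hex A
  rows 4-7 [u,v=01]: 0000  = hex 0
  rows 8-11 [u,v=10]: 0000  = hex 0
  rows 12-15 [u,v=11]: 1111  = hex F
Counterexample vector (row 0 .. row 15) = 1010000000001111
Output column grouped in 4s = 1010 0000 0000 1111 = 0xA00F
Convert to decimal digit by digit (value = value*16 + digit):
  A -> 10
  10*16 + 0 = 160
  160*16 + 0 = 2560
  2560*16 + 15 (F) = 40975
Decimal = 40975

40975


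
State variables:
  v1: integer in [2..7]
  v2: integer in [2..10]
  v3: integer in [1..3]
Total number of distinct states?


State space = product of domain sizes of all variables.
Domain sizes:
  v1 (integer in [2..7]): 6
  v2 (integer in [2..10]): 9
  v3 (integer in [1..3]): 3
Product = 6 * 9 * 3 = 162

162


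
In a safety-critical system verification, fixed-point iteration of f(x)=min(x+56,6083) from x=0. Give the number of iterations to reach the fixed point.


Step 1: x=0, cap=6083, increment=56
Step 2: x grows by 56 each step until capped at 6083; fixed point is x=6083
Step 3: iterations = ceil(6083/56) = 109

109


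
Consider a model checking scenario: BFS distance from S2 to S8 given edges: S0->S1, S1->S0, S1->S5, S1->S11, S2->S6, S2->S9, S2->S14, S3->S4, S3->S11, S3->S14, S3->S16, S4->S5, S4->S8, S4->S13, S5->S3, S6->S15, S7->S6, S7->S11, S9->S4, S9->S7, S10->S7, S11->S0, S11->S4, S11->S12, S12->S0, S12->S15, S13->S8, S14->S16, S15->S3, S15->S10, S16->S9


BFS layer-by-layer from S2:
  dist 0: {S2}
  dist 1: {S6, S9, S14}
  dist 2: {S4, S7, S15, S16}
  dist 3: {S3, S5, S8, S10, S11, S13}
  -> S8 reached at distance 3
Shortest path length = 3

3


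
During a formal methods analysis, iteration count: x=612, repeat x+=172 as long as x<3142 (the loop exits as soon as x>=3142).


Step 1: x goes from 612 toward 3142 by 172; the body runs while x<3142, so iterations = ceil((bound-start)/step)
Step 2: Distance=2530
Step 3: ceil(2530/172)=15

15


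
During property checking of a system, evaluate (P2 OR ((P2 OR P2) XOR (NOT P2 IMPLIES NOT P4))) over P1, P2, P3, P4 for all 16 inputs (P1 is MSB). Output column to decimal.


Formula: (P2 OR ((P2 OR P2) XOR (NOT P2 IMPLIES NOT P4))) over P1, P2, P3, P4 (16 rows)
Evaluate each row (bits = P1,P2,P3,P4, MSB first):
  row 0 [0000]: (0 OR ((0 OR 0) XOR (NOT 0 IMPLIES NOT 0))) -> 1
  row 1 [0001]: (0 OR ((0 OR 0) XOR (NOT 0 IMPLIES NOT 1))) -> 0
  row 2 [0010]: (0 OR ((0 OR 0) XOR (NOT 0 IMPLIES NOT 0))) -> 1
  row 3 [0011]: (0 OR ((0 OR 0) XOR (NOT 0 IMPLIES NOT 1))) -> 0
  row 4 [0100]: (1 OR ((1 OR 1) XOR (NOT 1 IMPLIES NOT 0))) -> 1
  row 5 [0101]: (1 OR ((1 OR 1) XOR (NOT 1 IMPLIES NOT 1))) -> 1
  row 6 [0110]: (1 OR ((1 OR 1) XOR (NOT 1 IMPLIES NOT 0))) -> 1
  row 7 [0111]: (1 OR ((1 OR 1) XOR (NOT 1 IMPLIES NOT 1))) -> 1
  row 8 [1000]: (0 OR ((0 OR 0) XOR (NOT 0 IMPLIES NOT 0))) -> 1
  row 9 [1001]: (0 OR ((0 OR 0) XOR (NOT 0 IMPLIES NOT 1))) -> 0
  row 10 [1010]: (0 OR ((0 OR 0) XOR (NOT 0 IMPLIES NOT 0))) -> 1
  row 11 [1011]: (0 OR ((0 OR 0) XOR (NOT 0 IMPLIES NOT 1))) -> 0
  row 12 [1100]: (1 OR ((1 OR 1) XOR (NOT 1 IMPLIES NOT 0))) -> 1
  row 13 [1101]: (1 OR ((1 OR 1) XOR (NOT 1 IMPLIES NOT 1))) -> 1
  row 14 [1110]: (1 OR ((1 OR 1) XOR (NOT 1 IMPLIES NOT 0))) -> 1
  row 15 [1111]: (1 OR ((1 OR 1) XOR (NOT 1 IMPLIES NOT 1))) -> 1
Full result column, 4 rows per line (P1,P2 fixed per line; P3,P4 runs 00..11 left to right):
  rows 0-3 [P1,P2=00]: 1010  = hex A
  rows 4-7 [P1,P2=01]: 1111  = hex F
  rows 8-11 [P1,P2=10]: 1010  = hex A
  rows 12-15 [P1,P2=11]: 1111  = hex F
Output column (row 0 .. row 15) = 1010111110101111
Output column grouped in 4s = 1010 1111 1010 1111 = 0xAFAF
Convert to decimal digit by digit (value = value*16 + digit):
  A -> 10
  10*16 + 15 (F) = 175
  175*16 + 10 (A) = 2810
  2810*16 + 15 (F) = 44975
Decimal = 44975

44975


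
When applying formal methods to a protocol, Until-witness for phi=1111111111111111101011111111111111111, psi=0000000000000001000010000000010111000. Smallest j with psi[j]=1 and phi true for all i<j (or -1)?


(phi U psi) at 0: need smallest j with psi[j]=1 and phi[i]=1 for all i in [0,j).
Scan from step 0:
  step 0: phi=1, psi=0 -> continue
  step 1: phi=1, psi=0 -> continue
  step 2: phi=1, psi=0 -> continue
  step 3: phi=1, psi=0 -> continue
  step 15: psi=1 and phi held for [0,15) -> witness found
Witness step = 15

15


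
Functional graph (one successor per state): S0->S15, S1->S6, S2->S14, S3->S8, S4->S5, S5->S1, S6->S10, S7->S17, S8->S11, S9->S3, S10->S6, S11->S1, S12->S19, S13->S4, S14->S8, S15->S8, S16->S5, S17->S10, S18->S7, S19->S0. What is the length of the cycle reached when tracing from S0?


Trace from S0 until a state repeats:
  S0 -> S15 -> S8 -> S11 -> S1 -> S6 -> S10 -> S6
S6 first seen at step 5, revisited at step 7.
Cycle length = 7 - 5 = 2

2


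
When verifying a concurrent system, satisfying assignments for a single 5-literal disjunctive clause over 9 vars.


Step 1: Total=2^9=512
Step 2: Unsat when all 5 false: 2^4=16
Step 3: Sat=512-16=496

496


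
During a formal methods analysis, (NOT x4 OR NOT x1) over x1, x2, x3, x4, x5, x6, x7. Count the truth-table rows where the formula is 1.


Formula: (NOT x4 OR NOT x1) over 7 vars (128 rows)
Evaluate each row (x1, x2, x3, x4, x5, x6, x7 as bits, MSB first):
  row 0 [0000000]: (NOT 0 OR NOT 0) -> 1
  row 1 [0000001]: (NOT 0 OR NOT 0) -> 1
  row 2 [0000010]: (NOT 0 OR NOT 0) -> 1
  row 3 [0000011]: (NOT 0 OR NOT 0) -> 1
  row 4 [0000100]: (NOT 0 OR NOT 0) -> 1
  (every remaining row is evaluated the same way; all 128 results are listed next)
Full result column, 8 rows per line (x1,x2,x3,x4 fixed per line; x5,x6,x7 runs 000..111 left to right):
  rows 0-7 [x1,x2,x3,x4=0000]: 11111111  (ones: 8)
  rows 8-15 [x1,x2,x3,x4=0001]: 11111111  (ones: 8)
  rows 16-23 [x1,x2,x3,x4=0010]: 11111111  (ones: 8)
  rows 24-31 [x1,x2,x3,x4=0011]: 11111111  (ones: 8)
  rows 32-39 [x1,x2,x3,x4=0100]: 11111111  (ones: 8)
  rows 40-47 [x1,x2,x3,x4=0101]: 11111111  (ones: 8)
  rows 48-55 [x1,x2,x3,x4=0110]: 11111111  (ones: 8)
  rows 56-63 [x1,x2,x3,x4=0111]: 11111111  (ones: 8)
  rows 64-71 [x1,x2,x3,x4=1000]: 11111111  (ones: 8)
  rows 72-79 [x1,x2,x3,x4=1001]: 00000000  (ones: 0)
  rows 80-87 [x1,x2,x3,x4=1010]: 11111111  (ones: 8)
  rows 88-95 [x1,x2,x3,x4=1011]: 00000000  (ones: 0)
  rows 96-103 [x1,x2,x3,x4=1100]: 11111111  (ones: 8)
  rows 104-111 [x1,x2,x3,x4=1101]: 00000000  (ones: 0)
  rows 112-119 [x1,x2,x3,x4=1110]: 11111111  (ones: 8)
  rows 120-127 [x1,x2,x3,x4=1111]: 00000000  (ones: 0)
Count of 1-rows = 8+8+8+8+8+8+8+8+8+0+8+0+8+0+8+0 = 96

96


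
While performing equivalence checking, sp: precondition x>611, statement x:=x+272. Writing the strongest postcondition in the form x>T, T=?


Formula: sp(P, x:=E) = exists old_x. (x = E[old_x/x]) AND P[old_x/x] (old_x is the value of x before the assignment; eliminate old_x by solving x = E[old_x/x] for old_x)
Step 1: Precondition P: x>611, i.e. old_x > 611
Step 2: Assignment gives x = old_x + 272, so old_x = x - 272
Step 3: Substitute into P: x - 272 > 611
Step 4: Simplify: x > 611+272 = 883

883


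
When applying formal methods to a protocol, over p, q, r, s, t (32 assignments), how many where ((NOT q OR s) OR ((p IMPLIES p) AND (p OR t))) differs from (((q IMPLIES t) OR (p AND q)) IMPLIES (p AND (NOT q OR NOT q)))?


F1 = ((NOT q OR s) OR ((p IMPLIES p) AND (p OR t)))
F2 = (((q IMPLIES t) OR (p AND q)) IMPLIES (p AND (NOT q OR NOT q)))
Evaluate both on each of 32 rows (bits = p,q,r,s,t):
  row 0 [00000]: F1=1 F2=0 (differ) -> 1
  row 1 [00001]: F1=1 F2=0 (differ) -> 1
  row 2 [00010]: F1=1 F2=0 (differ) -> 1
  row 3 [00011]: F1=1 F2=0 (differ) -> 1
  row 4 [00100]: F1=1 F2=0 (differ) -> 1
  row 5 [00101]: F1=1 F2=0 (differ) -> 1
  row 6 [00110]: F1=1 F2=0 (differ) -> 1
  row 7 [00111]: F1=1 F2=0 (differ) -> 1
  row 8 [01000]: F1=0 F2=1 (differ) -> 1
  row 9 [01001]: F1=1 F2=0 (differ) -> 1
  row 10 [01010]: F1=1 F2=1 -> 0
  row 11 [01011]: F1=1 F2=0 (differ) -> 1
  row 12 [01100]: F1=0 F2=1 (differ) -> 1
  row 13 [01101]: F1=1 F2=0 (differ) -> 1
  row 14 [01110]: F1=1 F2=1 -> 0
  row 15 [01111]: F1=1 F2=0 (differ) -> 1
  row 16 [10000]: F1=1 F2=1 -> 0
  row 17 [10001]: F1=1 F2=1 -> 0
  row 18 [10010]: F1=1 F2=1 -> 0
  row 19 [10011]: F1=1 F2=1 -> 0
  row 20 [10100]: F1=1 F2=1 -> 0
  row 21 [10101]: F1=1 F2=1 -> 0
  row 22 [10110]: F1=1 F2=1 -> 0
  row 23 [10111]: F1=1 F2=1 -> 0
  row 24 [11000]: F1=1 F2=0 (differ) -> 1
  row 25 [11001]: F1=1 F2=0 (differ) -> 1
  row 26 [11010]: F1=1 F2=0 (differ) -> 1
  row 27 [11011]: F1=1 F2=0 (differ) -> 1
  row 28 [11100]: F1=1 F2=0 (differ) -> 1
  row 29 [11101]: F1=1 F2=0 (differ) -> 1
  row 30 [11110]: F1=1 F2=0 (differ) -> 1
  row 31 [11111]: F1=1 F2=0 (differ) -> 1
Full result column, 8 rows per line (p,q fixed per line; r,s,t runs 000..111 left to right):
  rows 0-7 [p,q=00]: 11111111  (ones: 8)
  rows 8-15 [p,q=01]: 11011101  (ones: 6)
  rows 16-23 [p,q=10]: 00000000  (ones: 0)
  rows 24-31 [p,q=11]: 11111111  (ones: 8)
Disagreements = 8+6+0+8 = 22

22


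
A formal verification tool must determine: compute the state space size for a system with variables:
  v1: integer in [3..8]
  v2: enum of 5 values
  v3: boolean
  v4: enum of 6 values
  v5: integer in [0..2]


State space = product of domain sizes of all variables.
Domain sizes:
  v1 (integer in [3..8]): 6
  v2 (enum of 5 values): 5
  v3 (boolean): 2
  v4 (enum of 6 values): 6
  v5 (integer in [0..2]): 3
Product = 6 * 5 * 2 * 6 * 3 = 1080

1080


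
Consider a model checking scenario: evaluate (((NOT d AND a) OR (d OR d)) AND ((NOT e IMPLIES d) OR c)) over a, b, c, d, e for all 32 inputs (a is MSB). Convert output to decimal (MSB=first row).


Formula: (((NOT d AND a) OR (d OR d)) AND ((NOT e IMPLIES d) OR c)) over a, b, c, d, e (32 rows)
Evaluate each row (bits = a,b,c,d,e, MSB first):
  row 0 [00000]: (((NOT 0 AND 0) OR (0 OR 0)) AND ((NOT 0 IMPLIES 0) OR 0)) -> 0
  row 1 [00001]: (((NOT 0 AND 0) OR (0 OR 0)) AND ((NOT 1 IMPLIES 0) OR 0)) -> 0
  row 2 [00010]: (((NOT 1 AND 0) OR (1 OR 1)) AND ((NOT 0 IMPLIES 1) OR 0)) -> 1
  row 3 [00011]: (((NOT 1 AND 0) OR (1 OR 1)) AND ((NOT 1 IMPLIES 1) OR 0)) -> 1
  row 4 [00100]: (((NOT 0 AND 0) OR (0 OR 0)) AND ((NOT 0 IMPLIES 0) OR 1)) -> 0
  row 5 [00101]: (((NOT 0 AND 0) OR (0 OR 0)) AND ((NOT 1 IMPLIES 0) OR 1)) -> 0
  row 6 [00110]: (((NOT 1 AND 0) OR (1 OR 1)) AND ((NOT 0 IMPLIES 1) OR 1)) -> 1
  row 7 [00111]: (((NOT 1 AND 0) OR (1 OR 1)) AND ((NOT 1 IMPLIES 1) OR 1)) -> 1
  row 8 [01000]: (((NOT 0 AND 0) OR (0 OR 0)) AND ((NOT 0 IMPLIES 0) OR 0)) -> 0
  row 9 [01001]: (((NOT 0 AND 0) OR (0 OR 0)) AND ((NOT 1 IMPLIES 0) OR 0)) -> 0
  row 10 [01010]: (((NOT 1 AND 0) OR (1 OR 1)) AND ((NOT 0 IMPLIES 1) OR 0)) -> 1
  row 11 [01011]: (((NOT 1 AND 0) OR (1 OR 1)) AND ((NOT 1 IMPLIES 1) OR 0)) -> 1
  row 12 [01100]: (((NOT 0 AND 0) OR (0 OR 0)) AND ((NOT 0 IMPLIES 0) OR 1)) -> 0
  row 13 [01101]: (((NOT 0 AND 0) OR (0 OR 0)) AND ((NOT 1 IMPLIES 0) OR 1)) -> 0
  row 14 [01110]: (((NOT 1 AND 0) OR (1 OR 1)) AND ((NOT 0 IMPLIES 1) OR 1)) -> 1
  row 15 [01111]: (((NOT 1 AND 0) OR (1 OR 1)) AND ((NOT 1 IMPLIES 1) OR 1)) -> 1
  row 16 [10000]: (((NOT 0 AND 1) OR (0 OR 0)) AND ((NOT 0 IMPLIES 0) OR 0)) -> 0
  row 17 [10001]: (((NOT 0 AND 1) OR (0 OR 0)) AND ((NOT 1 IMPLIES 0) OR 0)) -> 1
  row 18 [10010]: (((NOT 1 AND 1) OR (1 OR 1)) AND ((NOT 0 IMPLIES 1) OR 0)) -> 1
  row 19 [10011]: (((NOT 1 AND 1) OR (1 OR 1)) AND ((NOT 1 IMPLIES 1) OR 0)) -> 1
  row 20 [10100]: (((NOT 0 AND 1) OR (0 OR 0)) AND ((NOT 0 IMPLIES 0) OR 1)) -> 1
  row 21 [10101]: (((NOT 0 AND 1) OR (0 OR 0)) AND ((NOT 1 IMPLIES 0) OR 1)) -> 1
  row 22 [10110]: (((NOT 1 AND 1) OR (1 OR 1)) AND ((NOT 0 IMPLIES 1) OR 1)) -> 1
  row 23 [10111]: (((NOT 1 AND 1) OR (1 OR 1)) AND ((NOT 1 IMPLIES 1) OR 1)) -> 1
  row 24 [11000]: (((NOT 0 AND 1) OR (0 OR 0)) AND ((NOT 0 IMPLIES 0) OR 0)) -> 0
  row 25 [11001]: (((NOT 0 AND 1) OR (0 OR 0)) AND ((NOT 1 IMPLIES 0) OR 0)) -> 1
  row 26 [11010]: (((NOT 1 AND 1) OR (1 OR 1)) AND ((NOT 0 IMPLIES 1) OR 0)) -> 1
  row 27 [11011]: (((NOT 1 AND 1) OR (1 OR 1)) AND ((NOT 1 IMPLIES 1) OR 0)) -> 1
  row 28 [11100]: (((NOT 0 AND 1) OR (0 OR 0)) AND ((NOT 0 IMPLIES 0) OR 1)) -> 1
  row 29 [11101]: (((NOT 0 AND 1) OR (0 OR 0)) AND ((NOT 1 IMPLIES 0) OR 1)) -> 1
  row 30 [11110]: (((NOT 1 AND 1) OR (1 OR 1)) AND ((NOT 0 IMPLIES 1) OR 1)) -> 1
  row 31 [11111]: (((NOT 1 AND 1) OR (1 OR 1)) AND ((NOT 1 IMPLIES 1) OR 1)) -> 1
Full result column, 4 rows per line (a,b,c fixed per line; d,e runs 00..11 left to right):
  rows 0-3 [a,b,c=000]: 0011  = hex 3
  rows 4-7 [a,b,c=001]: 0011  = hex 3
  rows 8-11 [a,b,c=010]: 0011  = hex 3
  rows 12-15 [a,b,c=011]: 0011  = hex 3
  rows 16-19 [a,b,c=100]: 0111  = hex 7
  rows 20-23 [a,b,c=101]: 1111  = hex F
  rows 24-27 [a,b,c=110]: 0111  = hex 7
  rows 28-31 [a,b,c=111]: 1111  = hex F
Output column (row 0 .. row 31) = 00110011001100110111111101111111
Output column grouped in 4s = 0011 0011 0011 0011 0111 1111 0111 1111 = 0x33337F7F
Convert to decimal digit by digit (value = value*16 + digit):
  3 -> 3
  3*16 + 3 = 51
  51*16 + 3 = 819
  819*16 + 3 = 13107
  13107*16 + 7 = 209719
  209719*16 + 15 (F) = 3355519
  3355519*16 + 7 = 53688311
  53688311*16 + 15 (F) = 859012991
Decimal = 859012991

859012991


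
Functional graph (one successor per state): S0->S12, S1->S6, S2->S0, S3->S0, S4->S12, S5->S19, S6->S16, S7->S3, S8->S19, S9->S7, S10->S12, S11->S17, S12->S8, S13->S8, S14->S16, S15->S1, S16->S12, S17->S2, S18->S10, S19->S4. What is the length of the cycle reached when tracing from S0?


Trace from S0 until a state repeats:
  S0 -> S12 -> S8 -> S19 -> S4 -> S12
S12 first seen at step 1, revisited at step 5.
Cycle length = 5 - 1 = 4

4


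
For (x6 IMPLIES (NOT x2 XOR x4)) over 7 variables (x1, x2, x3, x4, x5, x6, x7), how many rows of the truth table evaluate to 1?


Formula: (x6 IMPLIES (NOT x2 XOR x4)) over 7 vars (128 rows)
Evaluate each row (x1, x2, x3, x4, x5, x6, x7 as bits, MSB first):
  row 0 [0000000]: (0 IMPLIES (NOT 0 XOR 0)) -> 1
  row 1 [0000001]: (0 IMPLIES (NOT 0 XOR 0)) -> 1
  row 2 [0000010]: (1 IMPLIES (NOT 0 XOR 0)) -> 1
  row 3 [0000011]: (1 IMPLIES (NOT 0 XOR 0)) -> 1
  row 4 [0000100]: (0 IMPLIES (NOT 0 XOR 0)) -> 1
  (every remaining row is evaluated the same way; all 128 results are listed next)
Full result column, 8 rows per line (x1,x2,x3,x4 fixed per line; x5,x6,x7 runs 000..111 left to right):
  rows 0-7 [x1,x2,x3,x4=0000]: 11111111  (ones: 8)
  rows 8-15 [x1,x2,x3,x4=0001]: 11001100  (ones: 4)
  rows 16-23 [x1,x2,x3,x4=0010]: 11111111  (ones: 8)
  rows 24-31 [x1,x2,x3,x4=0011]: 11001100  (ones: 4)
  rows 32-39 [x1,x2,x3,x4=0100]: 11001100  (ones: 4)
  rows 40-47 [x1,x2,x3,x4=0101]: 11111111  (ones: 8)
  rows 48-55 [x1,x2,x3,x4=0110]: 11001100  (ones: 4)
  rows 56-63 [x1,x2,x3,x4=0111]: 11111111  (ones: 8)
  rows 64-71 [x1,x2,x3,x4=1000]: 11111111  (ones: 8)
  rows 72-79 [x1,x2,x3,x4=1001]: 11001100  (ones: 4)
  rows 80-87 [x1,x2,x3,x4=1010]: 11111111  (ones: 8)
  rows 88-95 [x1,x2,x3,x4=1011]: 11001100  (ones: 4)
  rows 96-103 [x1,x2,x3,x4=1100]: 11001100  (ones: 4)
  rows 104-111 [x1,x2,x3,x4=1101]: 11111111  (ones: 8)
  rows 112-119 [x1,x2,x3,x4=1110]: 11001100  (ones: 4)
  rows 120-127 [x1,x2,x3,x4=1111]: 11111111  (ones: 8)
Count of 1-rows = 8+4+8+4+4+8+4+8+8+4+8+4+4+8+4+8 = 96

96


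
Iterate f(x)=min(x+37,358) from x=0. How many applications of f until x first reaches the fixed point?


Step 1: x=0, cap=358, increment=37
Step 2: x grows by 37 each step until capped at 358; fixed point is x=358
Step 3: iterations = ceil(358/37) = 10

10


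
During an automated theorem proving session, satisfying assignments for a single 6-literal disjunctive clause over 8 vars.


Step 1: Total=2^8=256
Step 2: Unsat when all 6 false: 2^2=4
Step 3: Sat=256-4=252

252


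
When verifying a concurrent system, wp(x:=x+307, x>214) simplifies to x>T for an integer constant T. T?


Formula: wp(x:=E, P) = P[E/x] (substitute E for x in postcondition)
Step 1: Postcondition: x>214
Step 2: Substitute x+307 for x: x+307>214
Step 3: Solve for x: x > 214-307 = -93

-93


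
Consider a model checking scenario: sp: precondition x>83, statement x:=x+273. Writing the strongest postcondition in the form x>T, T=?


Formula: sp(P, x:=E) = exists old_x. (x = E[old_x/x]) AND P[old_x/x] (old_x is the value of x before the assignment; eliminate old_x by solving x = E[old_x/x] for old_x)
Step 1: Precondition P: x>83, i.e. old_x > 83
Step 2: Assignment gives x = old_x + 273, so old_x = x - 273
Step 3: Substitute into P: x - 273 > 83
Step 4: Simplify: x > 83+273 = 356

356


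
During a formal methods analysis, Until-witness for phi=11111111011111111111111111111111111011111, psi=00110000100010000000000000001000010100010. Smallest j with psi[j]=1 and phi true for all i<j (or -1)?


(phi U psi) at 0: need smallest j with psi[j]=1 and phi[i]=1 for all i in [0,j).
Scan from step 0:
  step 0: phi=1, psi=0 -> continue
  step 1: phi=1, psi=0 -> continue
  step 2: psi=1 and phi held for [0,2) -> witness found
Witness step = 2

2


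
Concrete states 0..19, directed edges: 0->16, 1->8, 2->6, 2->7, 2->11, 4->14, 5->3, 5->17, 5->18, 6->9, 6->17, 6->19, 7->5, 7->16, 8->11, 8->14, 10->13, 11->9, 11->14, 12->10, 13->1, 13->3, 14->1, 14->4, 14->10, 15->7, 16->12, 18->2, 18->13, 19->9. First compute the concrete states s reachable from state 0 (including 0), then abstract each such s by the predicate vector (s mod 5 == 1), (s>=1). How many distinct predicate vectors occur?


BFS from 0:
Concrete reachable: {0, 1, 3, 4, 8, 9, 10, 11, 12, 13, 14, 16}
Abstract via predicates (s mod 5 == 1), (s>=1):
  (0,0) <- {0}
  (0,1) <- {3, 4, 8, 9, 10, 12, 13, 14}
  (1,1) <- {1, 11, 16}
Distinct abstract states = 3

3


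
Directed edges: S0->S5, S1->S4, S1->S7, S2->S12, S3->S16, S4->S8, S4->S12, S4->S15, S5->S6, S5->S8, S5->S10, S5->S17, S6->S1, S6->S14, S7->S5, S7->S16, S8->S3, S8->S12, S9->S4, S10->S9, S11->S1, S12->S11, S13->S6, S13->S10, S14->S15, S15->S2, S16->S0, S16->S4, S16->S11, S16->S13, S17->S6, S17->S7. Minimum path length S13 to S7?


BFS layer-by-layer from S13:
  dist 0: {S13}
  dist 1: {S6, S10}
  dist 2: {S1, S9, S14}
  dist 3: {S4, S7, S15}
  -> S7 reached at distance 3
Shortest path length = 3

3


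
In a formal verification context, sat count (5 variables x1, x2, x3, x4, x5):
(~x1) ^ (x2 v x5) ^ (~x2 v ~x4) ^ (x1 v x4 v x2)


CNF with 4 clauses over 5 vars (32 assignments).
An assignment satisfies CNF iff every clause has >=1 true literal.
Check each row (bits = x1,x2,x3,x4,x5; clause T/F shown):
  row 0 [00000]: clauses=TFTF -> 0
  row 1 [00001]: clauses=TTTF -> 0
  row 2 [00010]: clauses=TFTT -> 0
  row 3 [00011]: clauses=TTTT -> 1
  row 4 [00100]: clauses=TFTF -> 0
  row 5 [00101]: clauses=TTTF -> 0
  row 6 [00110]: clauses=TFTT -> 0
  row 7 [00111]: clauses=TTTT -> 1
  row 8 [01000]: clauses=TTTT -> 1
  row 9 [01001]: clauses=TTTT -> 1
  row 10 [01010]: clauses=TTFT -> 0
  row 11 [01011]: clauses=TTFT -> 0
  row 12 [01100]: clauses=TTTT -> 1
  row 13 [01101]: clauses=TTTT -> 1
  row 14 [01110]: clauses=TTFT -> 0
  row 15 [01111]: clauses=TTFT -> 0
  row 16 [10000]: clauses=FFTT -> 0
  row 17 [10001]: clauses=FTTT -> 0
  row 18 [10010]: clauses=FFTT -> 0
  row 19 [10011]: clauses=FTTT -> 0
  row 20 [10100]: clauses=FFTT -> 0
  row 21 [10101]: clauses=FTTT -> 0
  row 22 [10110]: clauses=FFTT -> 0
  row 23 [10111]: clauses=FTTT -> 0
  row 24 [11000]: clauses=FTTT -> 0
  row 25 [11001]: clauses=FTTT -> 0
  row 26 [11010]: clauses=FTFT -> 0
  row 27 [11011]: clauses=FTFT -> 0
  row 28 [11100]: clauses=FTTT -> 0
  row 29 [11101]: clauses=FTTT -> 0
  row 30 [11110]: clauses=FTFT -> 0
  row 31 [11111]: clauses=FTFT -> 0
Full result column, 8 rows per line (x1,x2 fixed per line; x3,x4,x5 runs 000..111 left to right):
  rows 0-7 [x1,x2=00]: 00010001  (ones: 2)
  rows 8-15 [x1,x2=01]: 11001100  (ones: 4)
  rows 16-23 [x1,x2=10]: 00000000  (ones: 0)
  rows 24-31 [x1,x2=11]: 00000000  (ones: 0)
Satisfying assignments = 2+4+0+0 = 6

6


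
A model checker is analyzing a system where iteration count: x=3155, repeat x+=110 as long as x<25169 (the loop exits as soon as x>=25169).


Step 1: x goes from 3155 toward 25169 by 110; the body runs while x<25169, so iterations = ceil((bound-start)/step)
Step 2: Distance=22014
Step 3: ceil(22014/110)=201

201


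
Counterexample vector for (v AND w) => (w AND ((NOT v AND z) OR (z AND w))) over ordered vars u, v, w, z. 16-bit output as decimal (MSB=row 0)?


F1 = (v AND w)
F2 = (w AND ((NOT v AND z) OR (z AND w)))
Counterexample to F1=>F2 is where F1=1 and F2=0.
Evaluate each row (bits = u,v,w,z, MSB first):
  row 0 [0000]: F1=0 F2=0 -> F1&~F2 -> 0
  row 1 [0001]: F1=0 F2=0 -> F1&~F2 -> 0
  row 2 [0010]: F1=0 F2=0 -> F1&~F2 -> 0
  row 3 [0011]: F1=0 F2=1 -> F1&~F2 -> 0
  row 4 [0100]: F1=0 F2=0 -> F1&~F2 -> 0
  row 5 [0101]: F1=0 F2=0 -> F1&~F2 -> 0
  row 6 [0110]: F1=1 F2=0 -> F1&~F2 -> 1
  row 7 [0111]: F1=1 F2=1 -> F1&~F2 -> 0
  row 8 [1000]: F1=0 F2=0 -> F1&~F2 -> 0
  row 9 [1001]: F1=0 F2=0 -> F1&~F2 -> 0
  row 10 [1010]: F1=0 F2=0 -> F1&~F2 -> 0
  row 11 [1011]: F1=0 F2=1 -> F1&~F2 -> 0
  row 12 [1100]: F1=0 F2=0 -> F1&~F2 -> 0
  row 13 [1101]: F1=0 F2=0 -> F1&~F2 -> 0
  row 14 [1110]: F1=1 F2=0 -> F1&~F2 -> 1
  row 15 [1111]: F1=1 F2=1 -> F1&~F2 -> 0
Full result column, 4 rows per line (u,v fixed per line; w,z runs 00..11 left to right):
  rows 0-3 [u,v=00]: 0000  = hex 0
  rows 4-7 [u,v=01]: 0010  = hex 2
  rows 8-11 [u,v=10]: 0000  = hex 0
  rows 12-15 [u,v=11]: 0010  = hex 2
Counterexample vector (row 0 .. row 15) = 0000001000000010
Output column grouped in 4s = 0000 0010 0000 0010 = 0x0202
Convert to decimal digit by digit (value = value*16 + digit):
  0 -> 0
  0*16 + 2 = 2
  2*16 + 0 = 32
  32*16 + 2 = 514
Decimal = 514

514


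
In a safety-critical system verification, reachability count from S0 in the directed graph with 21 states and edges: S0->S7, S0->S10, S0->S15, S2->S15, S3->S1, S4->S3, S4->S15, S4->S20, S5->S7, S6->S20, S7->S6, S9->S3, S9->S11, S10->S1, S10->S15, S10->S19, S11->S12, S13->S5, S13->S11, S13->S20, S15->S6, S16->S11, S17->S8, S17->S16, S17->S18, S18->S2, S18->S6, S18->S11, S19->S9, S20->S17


BFS from S0:
  layer 0: {S0}
  layer 1: {S7, S10, S15}
  layer 2: {S1, S6, S19}
  layer 3: {S9, S20}
  layer 4: {S3, S11, S17}
  layer 5: {S8, S12, S16, S18}
  layer 6: {S2}
Reachable set: {S0, S1, S2, S3, S6, S7, S8, S9, S10, S11, S12, S15, S16, S17, S18, S19, S20}
Count = 17

17


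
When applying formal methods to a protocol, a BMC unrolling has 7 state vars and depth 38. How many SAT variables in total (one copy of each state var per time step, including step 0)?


BMC unrolls to depth k, creating one copy of each state var for steps 0..k.
Step count = 38 + 1 = 39 (steps 0 through 38)
Vars per step = 7
Total = 7 * 39 = 273

273


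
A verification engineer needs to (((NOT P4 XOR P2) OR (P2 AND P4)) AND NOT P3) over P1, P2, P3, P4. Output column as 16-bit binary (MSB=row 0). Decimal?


Formula: (((NOT P4 XOR P2) OR (P2 AND P4)) AND NOT P3) over P1, P2, P3, P4 (16 rows)
Evaluate each row (bits = P1,P2,P3,P4, MSB first):
  row 0 [0000]: (((NOT 0 XOR 0) OR (0 AND 0)) AND NOT 0) -> 1
  row 1 [0001]: (((NOT 1 XOR 0) OR (0 AND 1)) AND NOT 0) -> 0
  row 2 [0010]: (((NOT 0 XOR 0) OR (0 AND 0)) AND NOT 1) -> 0
  row 3 [0011]: (((NOT 1 XOR 0) OR (0 AND 1)) AND NOT 1) -> 0
  row 4 [0100]: (((NOT 0 XOR 1) OR (1 AND 0)) AND NOT 0) -> 0
  row 5 [0101]: (((NOT 1 XOR 1) OR (1 AND 1)) AND NOT 0) -> 1
  row 6 [0110]: (((NOT 0 XOR 1) OR (1 AND 0)) AND NOT 1) -> 0
  row 7 [0111]: (((NOT 1 XOR 1) OR (1 AND 1)) AND NOT 1) -> 0
  row 8 [1000]: (((NOT 0 XOR 0) OR (0 AND 0)) AND NOT 0) -> 1
  row 9 [1001]: (((NOT 1 XOR 0) OR (0 AND 1)) AND NOT 0) -> 0
  row 10 [1010]: (((NOT 0 XOR 0) OR (0 AND 0)) AND NOT 1) -> 0
  row 11 [1011]: (((NOT 1 XOR 0) OR (0 AND 1)) AND NOT 1) -> 0
  row 12 [1100]: (((NOT 0 XOR 1) OR (1 AND 0)) AND NOT 0) -> 0
  row 13 [1101]: (((NOT 1 XOR 1) OR (1 AND 1)) AND NOT 0) -> 1
  row 14 [1110]: (((NOT 0 XOR 1) OR (1 AND 0)) AND NOT 1) -> 0
  row 15 [1111]: (((NOT 1 XOR 1) OR (1 AND 1)) AND NOT 1) -> 0
Full result column, 4 rows per line (P1,P2 fixed per line; P3,P4 runs 00..11 left to right):
  rows 0-3 [P1,P2=00]: 1000  = hex 8
  rows 4-7 [P1,P2=01]: 0100  = hex 4
  rows 8-11 [P1,P2=10]: 1000  = hex 8
  rows 12-15 [P1,P2=11]: 0100  = hex 4
Output column (row 0 .. row 15) = 1000010010000100
Output column grouped in 4s = 1000 0100 1000 0100 = 0x8484
Convert to decimal digit by digit (value = value*16 + digit):
  8 -> 8
  8*16 + 4 = 132
  132*16 + 8 = 2120
  2120*16 + 4 = 33924
Decimal = 33924

33924
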